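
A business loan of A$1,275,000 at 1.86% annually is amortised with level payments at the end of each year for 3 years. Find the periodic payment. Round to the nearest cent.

A$440,907.12

Annuity-PV factor = 2.891766; PMT = 1.275e+06 / 2.891766 = 440,907.1160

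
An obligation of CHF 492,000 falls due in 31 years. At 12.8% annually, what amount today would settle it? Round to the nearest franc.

PV = FV·(1+i)^(−n) = 492,000 × 0.023901 = 11,759.3418

CHF 11,759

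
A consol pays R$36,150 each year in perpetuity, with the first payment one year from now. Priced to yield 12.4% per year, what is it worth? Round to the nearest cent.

R$291,532.26

PV = C/r = 36150/0.124 = 291,532.2581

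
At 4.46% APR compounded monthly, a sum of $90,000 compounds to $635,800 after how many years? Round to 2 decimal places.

Periodic rate i = 0.0446/12 = 0.00371667.
n = ln(635800/90000) / ln(1+0.00371667) = ln(7.06444) / 0.003710 = 527.0059 months
= 527.0059/12 years

43.92 years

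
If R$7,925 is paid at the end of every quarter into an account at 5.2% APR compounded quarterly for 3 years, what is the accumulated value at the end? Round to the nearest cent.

R$102,203.10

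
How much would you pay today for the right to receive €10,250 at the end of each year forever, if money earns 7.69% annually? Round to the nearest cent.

PV = PMT / i = 10250 / 0.0769 = 133,289.9870

€133,289.99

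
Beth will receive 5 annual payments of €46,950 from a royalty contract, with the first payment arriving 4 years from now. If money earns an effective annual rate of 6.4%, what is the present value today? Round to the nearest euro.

€162,415

PV at t=3 (ordinary 5-year annuity): 46950 × a(5|0.064) = 46950 × 4.166919 = 195,636.8493
Discount back 3 years: 195,636.8493 × (1+0.064)^(−3) = 195,636.8493 × 0.830185 = 162,414.8653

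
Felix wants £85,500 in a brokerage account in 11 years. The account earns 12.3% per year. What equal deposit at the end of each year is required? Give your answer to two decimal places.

£4,072.33

FV-annuity factor = 20.995339; PMT = 85500 / 20.995339 = 4,072.3324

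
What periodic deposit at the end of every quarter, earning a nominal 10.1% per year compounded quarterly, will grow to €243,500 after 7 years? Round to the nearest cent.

€6,086.45

With 4 periods per year: i = 0.02525, n = 28.
PMT = 243500 / ( [(1+0.02525)^28 − 1] / 0.02525 ) = 243500 / 40.006915 = 6,086.4478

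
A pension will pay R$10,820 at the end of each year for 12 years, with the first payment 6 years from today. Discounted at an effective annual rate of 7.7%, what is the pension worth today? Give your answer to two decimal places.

R$57,157.51

Value one period before first payment (t=5): 10820 × [1 − (1+0.077)^(−12)] / 0.077 = 10820 × 7.654636 = 82,823.1629
PV₀ = 82,823.1629 / (1+0.077)^5 = 82,823.1629 / 1.449034 = 57,157.5092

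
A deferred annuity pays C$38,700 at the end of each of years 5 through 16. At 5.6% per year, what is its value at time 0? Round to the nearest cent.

Value one period before first payment (t=4): 38700 × [1 − (1+0.056)^(−12)] / 0.056 = 38700 × 8.570795 = 331,689.7609
PV₀ = 331,689.7609 / (1+0.056)^4 = 331,689.7609 / 1.243528 = 266,732.7807

C$266,732.78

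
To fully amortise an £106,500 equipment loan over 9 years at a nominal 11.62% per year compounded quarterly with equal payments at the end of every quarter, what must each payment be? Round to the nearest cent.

£4,809.20

With 4 periods per year: i = 0.02905, n = 36.
PMT = 106500 / ( [1 − (1+0.02905)^(−36)] / 0.02905 ) = 106500 / 22.145039 = 4,809.2036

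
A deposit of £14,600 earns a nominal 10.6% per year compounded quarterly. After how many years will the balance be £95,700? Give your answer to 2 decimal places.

17.97 years

Periodic rate i = 0.106/4 = 0.0265.
n = ln(95700/14600) / ln(1+0.0265) = ln(6.55479) / 0.026155 = 71.8868 quarters
= 71.8868/4 years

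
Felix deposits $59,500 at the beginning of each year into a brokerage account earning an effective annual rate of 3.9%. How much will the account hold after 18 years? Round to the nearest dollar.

FV = PMT · [(1+i)^n − 1] / i × (1+i) = 59500 · 26.402306 = 1,570,937.2241
(annuity-due: payments at period start, so ×(1+i).)

$1,570,937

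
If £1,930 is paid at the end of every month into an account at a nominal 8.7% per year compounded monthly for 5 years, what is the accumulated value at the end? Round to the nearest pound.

£144,428

Periodic rate i = 0.087/12 = 0.00725; n = 5 × 12 = 60 periods.
Accumulation factor s(60|0.00725) = 74.833167; FV = 1930 × 74.833167 = 144,428.0116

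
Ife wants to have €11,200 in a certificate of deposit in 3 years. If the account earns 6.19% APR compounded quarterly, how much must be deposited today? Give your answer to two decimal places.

Periodic rate i = 0.0619/4 = 0.015475; n = 3 × 4 = 12 periods.
PV = 11,200 / (1 + 0.015475)^12 = 11,200 / 1.202350 = 9,315.0929

€9,315.09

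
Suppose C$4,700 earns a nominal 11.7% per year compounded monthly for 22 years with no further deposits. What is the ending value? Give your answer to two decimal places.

C$60,891.60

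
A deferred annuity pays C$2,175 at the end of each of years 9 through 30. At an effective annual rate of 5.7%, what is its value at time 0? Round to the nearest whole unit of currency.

C$17,256

Value one period before first payment (t=8): 2175 × [1 − (1+0.057)^(−22)] / 0.057 = 2175 × 12.362122 = 26,887.6153
PV₀ = 26,887.6153 / (1+0.057)^8 = 26,887.6153 / 1.558116 = 17,256.4869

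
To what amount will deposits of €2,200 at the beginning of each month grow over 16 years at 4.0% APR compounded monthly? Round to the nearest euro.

€592,314

i = 0.04/12 = 0.00333333 per month; n = 16·12 = 192.
FV = PMT · [(1+i)^n − 1] / i × (1+i) = 2200 · 269.233521 = 592,313.7458
Payments are at the start of each period, so multiply by (1+i).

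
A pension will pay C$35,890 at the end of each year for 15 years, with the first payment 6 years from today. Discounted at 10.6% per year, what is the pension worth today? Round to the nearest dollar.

Value one period before first payment (t=5): 35890 × [1 − (1+0.106)^(−15)] / 0.106 = 35890 × 7.352506 = 263,881.4506
PV₀ = 263,881.4506 / (1+0.106)^5 = 263,881.4506 / 1.654915 = 159,453.1958

C$159,453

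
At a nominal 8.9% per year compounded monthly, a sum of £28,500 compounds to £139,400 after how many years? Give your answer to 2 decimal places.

Periodic rate i = 0.089/12 = 0.00741667.
(1+i)^n = 139400/28500 = 4.89123, so n = ln 4.89123 / ln 1.00742 = 214.8301 months
= 214.8301/12 years

17.90 years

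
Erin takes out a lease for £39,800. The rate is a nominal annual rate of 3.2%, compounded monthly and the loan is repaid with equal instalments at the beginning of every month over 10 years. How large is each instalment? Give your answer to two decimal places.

£386.97

i = 0.032/12 = 0.00266667 per month; n = 10·12 = 120.
Annuity-PV factor × (1+i) = 102.851650; PMT = 39800 / 102.851650 = 386.9651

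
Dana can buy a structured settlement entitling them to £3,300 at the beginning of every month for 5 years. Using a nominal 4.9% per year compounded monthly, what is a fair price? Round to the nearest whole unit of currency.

£176,010

With 12 periods per year: i = 0.00408333, n = 60.
PV = PMT · [1 − (1+i)^(−n)] / i × (1+i) = 3300 · 53.336475 = 176,010.3678
(Beginning-of-period payments → annuity-due factor ×(1+i).)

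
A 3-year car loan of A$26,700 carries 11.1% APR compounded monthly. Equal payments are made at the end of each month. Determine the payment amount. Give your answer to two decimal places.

i = 0.111/12 = 0.00925 per month; n = 3·12 = 36.
Annuity-PV factor = 30.500736; PMT = 26700 / 30.500736 = 875.3887

A$875.39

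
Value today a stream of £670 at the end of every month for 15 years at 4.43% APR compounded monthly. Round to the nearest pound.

£87,993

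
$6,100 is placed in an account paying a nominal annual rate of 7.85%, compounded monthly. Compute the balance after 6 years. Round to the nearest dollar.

With 12 periods per year: i = 0.00654167, n = 72.
6,100 × (1+0.00654167)^72 = 6,100 × 1.599140 = 9,754.7554

$9,755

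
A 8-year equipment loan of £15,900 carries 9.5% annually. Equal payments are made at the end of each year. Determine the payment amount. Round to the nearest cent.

Annuity-PV factor = 5.433436; PMT = 15900 / 5.433436 = 2,926.3252

£2,926.33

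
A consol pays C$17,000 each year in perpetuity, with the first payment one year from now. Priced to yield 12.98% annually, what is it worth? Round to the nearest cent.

C$130,970.72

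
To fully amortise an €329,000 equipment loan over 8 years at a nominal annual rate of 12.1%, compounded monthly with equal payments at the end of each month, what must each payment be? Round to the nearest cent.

€5,365.28

Periodic rate i = 0.121/12 = 0.0100833; n = 8 × 12 = 96 periods.
Annuity-PV factor = 61.320216; PMT = 329000 / 61.320216 = 5,365.2779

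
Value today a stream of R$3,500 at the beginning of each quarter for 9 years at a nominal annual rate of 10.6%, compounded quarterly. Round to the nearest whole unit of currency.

R$82,699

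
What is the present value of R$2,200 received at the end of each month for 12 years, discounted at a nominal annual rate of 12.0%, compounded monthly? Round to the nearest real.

R$167,502

With 12 periods per year: i = 0.01, n = 144.
PV = PMT · [1 − (1+i)^(−n)] / i = 2200 · 76.137157 = 167,501.7464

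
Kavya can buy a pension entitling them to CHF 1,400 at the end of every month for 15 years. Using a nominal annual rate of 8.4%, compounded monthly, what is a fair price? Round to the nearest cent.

CHF 143,019.63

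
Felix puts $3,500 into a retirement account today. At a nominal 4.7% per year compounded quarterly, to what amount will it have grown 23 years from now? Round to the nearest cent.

i = 0.047/4 = 0.01175 per quarter; n = 23·4 = 92.
FV = PV·(1+i)^n = 3,500 × 2.929109 = 10,251.8831

$10,251.88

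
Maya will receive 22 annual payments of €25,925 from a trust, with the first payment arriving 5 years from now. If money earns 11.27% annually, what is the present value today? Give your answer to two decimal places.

€135,745.36

PV at t=4 (ordinary 22-year annuity): 25925 × a(22|0.1127) = 25925 × 8.026359 = 208,083.3500
PV₀ = 208,083.3500 / (1+0.1127)^4 = 208,083.3500 / 1.532895 = 135,745.3554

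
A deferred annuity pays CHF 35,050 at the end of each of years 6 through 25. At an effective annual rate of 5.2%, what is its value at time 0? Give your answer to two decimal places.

PV at t=5 (ordinary 20-year annuity): 35050 × a(20|0.052) = 35050 × 12.253558 = 429,487.2142
PV₀ = 429,487.2142 / (1+0.052)^5 = 429,487.2142 / 1.288483 = 333,327.8034

CHF 333,327.80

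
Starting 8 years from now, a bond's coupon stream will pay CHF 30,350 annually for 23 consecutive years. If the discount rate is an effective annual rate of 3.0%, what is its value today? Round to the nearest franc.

PV at t=7 (ordinary 23-year annuity): 30350 × a(23|0.03) = 30350 × 16.443608 = 499,063.5145
Discount back 7 years: 499,063.5145 × (1+0.03)^(−7) = 499,063.5145 × 0.813092 = 405,784.3073

CHF 405,784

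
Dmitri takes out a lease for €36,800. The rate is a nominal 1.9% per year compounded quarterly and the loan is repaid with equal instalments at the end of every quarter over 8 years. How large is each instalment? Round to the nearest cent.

With 4 periods per year: i = 0.00475, n = 32.
Annuity-PV factor = 29.621589; PMT = 36800 / 29.621589 = 1,242.3371

€1,242.34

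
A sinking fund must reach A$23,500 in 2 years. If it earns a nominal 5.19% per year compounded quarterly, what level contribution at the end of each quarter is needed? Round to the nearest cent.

A$2,806.68

Periodic rate i = 0.0519/4 = 0.012975; n = 2 × 4 = 8 periods.
FV-annuity factor = 8.372882; PMT = 23500 / 8.372882 = 2,806.6799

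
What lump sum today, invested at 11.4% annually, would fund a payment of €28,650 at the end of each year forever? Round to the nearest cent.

€251,315.79

PV = PMT / i = 28650 / 0.114 = 251,315.7895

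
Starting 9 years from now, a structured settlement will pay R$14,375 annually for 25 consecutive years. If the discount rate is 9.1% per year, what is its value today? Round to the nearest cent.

R$69,779.17

PV at t=8 (ordinary 25-year annuity): 14375 × a(25|0.091) = 14375 × 9.743522 = 140,063.1308
PV₀ = 140,063.1308 / (1+0.091)^8 = 140,063.1308 / 2.007234 = 69,779.1741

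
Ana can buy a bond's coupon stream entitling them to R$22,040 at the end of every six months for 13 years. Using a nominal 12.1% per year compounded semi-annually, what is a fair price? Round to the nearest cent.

i = 0.121/2 = 0.0605 per half-year; n = 13·2 = 26.
PV = 22040 × [1 − (1+0.0605)^(−26)] / 0.0605 = 22040 × 12.939978 = 285,197.1131

R$285,197.11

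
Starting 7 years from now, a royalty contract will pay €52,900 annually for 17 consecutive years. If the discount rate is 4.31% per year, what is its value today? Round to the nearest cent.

€487,815.30

PV at t=6 (ordinary 17-year annuity): 52900 × a(17|0.0431) = 52900 × 11.878331 = 628,363.6974
Discount back 6 years: 628,363.6974 × (1+0.0431)^(−6) = 628,363.6974 × 0.776326 = 487,815.2961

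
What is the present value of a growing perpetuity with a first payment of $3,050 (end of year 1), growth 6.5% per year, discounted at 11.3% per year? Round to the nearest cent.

$63,541.67

PV = D₁/(r − g) = 3050/(0.113 − 0.065) = 63,541.6667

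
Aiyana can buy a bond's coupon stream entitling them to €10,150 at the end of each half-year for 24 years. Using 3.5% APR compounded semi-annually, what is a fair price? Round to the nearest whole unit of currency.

€327,782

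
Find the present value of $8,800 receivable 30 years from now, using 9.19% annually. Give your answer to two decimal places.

Discount factor = (1+0.0919)^(−30) = 0.071534; PV = 8,800 × 0.071534 = 629.5014

$629.50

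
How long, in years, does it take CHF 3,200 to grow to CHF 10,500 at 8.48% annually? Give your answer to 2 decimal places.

(1+i)^n = 10500/3200 = 3.28125, so n = ln 3.28125 / ln 1.0848 = 14.5981 years

14.60 years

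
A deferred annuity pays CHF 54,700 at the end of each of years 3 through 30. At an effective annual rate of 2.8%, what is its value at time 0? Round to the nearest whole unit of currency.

CHF 995,430

Value one period before first payment (t=2): 54700 × [1 − (1+0.028)^(−28)] / 0.028 = 54700 × 19.231343 = 1,051,954.4435
Discount back 2 years: 1,051,954.4435 × (1+0.028)^(−2) = 1,051,954.4435 × 0.946267 = 995,429.9493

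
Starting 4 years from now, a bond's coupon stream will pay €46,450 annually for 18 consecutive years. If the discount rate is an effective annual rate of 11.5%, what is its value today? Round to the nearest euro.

€250,313

Value one period before first payment (t=3): 46450 × [1 − (1+0.115)^(−18)] / 0.115 = 46450 × 7.470036 = 346,983.1639
PV₀ = 346,983.1639 / (1+0.115)^3 = 346,983.1639 / 1.386196 = 250,313.2279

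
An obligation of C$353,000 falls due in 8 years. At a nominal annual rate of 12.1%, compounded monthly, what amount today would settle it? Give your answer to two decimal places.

C$134,735.80

With 12 periods per year: i = 0.0100833, n = 96.
PV = FV·(1+i)^(−n) = 353,000 × 0.381688 = 134,735.8008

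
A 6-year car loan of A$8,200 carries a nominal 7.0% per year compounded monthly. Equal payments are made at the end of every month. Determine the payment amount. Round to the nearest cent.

A$139.80

Periodic rate i = 0.07/12 = 0.00583333; n = 6 × 12 = 72 periods.
PMT = 8200 / ( [1 − (1+0.00583333)^(−72)] / 0.00583333 ) = 8200 / 58.654444 = 139.8019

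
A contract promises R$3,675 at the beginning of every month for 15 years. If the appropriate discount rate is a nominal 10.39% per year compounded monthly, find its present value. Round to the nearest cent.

R$337,416.31

With 12 periods per year: i = 0.00865833, n = 180.
PV = 3675 × [1 − (1+0.00865833)^(−180)] / 0.00865833 × (1+i) = 3675 × 91.813961 = 337,416.3059
Payments are at the start of each period, so multiply by (1+i).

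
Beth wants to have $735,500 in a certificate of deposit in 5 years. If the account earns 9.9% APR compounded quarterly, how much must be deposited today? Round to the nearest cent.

With 4 periods per year: i = 0.02475, n = 20.
PV = 735,500 / (1 + 0.02475)^20 = 735,500 / 1.630642 = 451,049.4289

$451,049.43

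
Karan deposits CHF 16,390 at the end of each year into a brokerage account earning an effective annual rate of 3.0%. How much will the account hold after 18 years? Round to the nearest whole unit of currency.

CHF 383,763

FV = PMT · [(1+i)^n − 1] / i = 16390 · 23.414435 = 383,762.5958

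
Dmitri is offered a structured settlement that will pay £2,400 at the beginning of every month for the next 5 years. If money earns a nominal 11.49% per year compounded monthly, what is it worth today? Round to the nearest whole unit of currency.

With 12 periods per year: i = 0.009575, n = 60.
PV = PMT · [1 − (1+i)^(−n)] / i × (1+i) = 2400 · 45.915679 = 110,197.6288
(annuity-due: payments at period start, so ×(1+i).)

£110,198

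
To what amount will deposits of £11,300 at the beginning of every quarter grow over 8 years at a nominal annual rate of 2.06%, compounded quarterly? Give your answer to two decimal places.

With 4 periods per year: i = 0.00515, n = 32.
FV = 11300 × [(1+0.00515)^32 − 1] / 0.00515 × (1+i) = 11300 × 34.869667 = 394,027.2383
(Beginning-of-period payments → annuity-due factor ×(1+i).)

£394,027.24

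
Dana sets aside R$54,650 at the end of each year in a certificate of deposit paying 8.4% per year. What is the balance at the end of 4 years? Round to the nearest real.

FV = 54650 × [(1+0.084)^4 − 1] / 0.084 = 54650 × 4.532817 = 247,718.4329

R$247,718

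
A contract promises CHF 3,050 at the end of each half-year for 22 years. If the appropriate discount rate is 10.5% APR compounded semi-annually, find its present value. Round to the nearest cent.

CHF 51,980.64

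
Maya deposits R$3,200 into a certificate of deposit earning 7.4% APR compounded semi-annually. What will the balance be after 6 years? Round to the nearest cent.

R$4,948.74

i = 0.074/2 = 0.037 per half-year; n = 6·2 = 12.
3,200 × (1+0.037)^12 = 3,200 × 1.546483 = 4,948.7448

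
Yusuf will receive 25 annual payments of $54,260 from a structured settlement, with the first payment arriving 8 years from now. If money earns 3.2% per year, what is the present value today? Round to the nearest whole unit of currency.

PV at t=7 (ordinary 25-year annuity): 54260 × a(25|0.032) = 54260 × 17.031375 = 924,122.4269
PV₀ = 924,122.4269 / (1+0.032)^7 = 924,122.4269 / 1.246688 = 741,261.8155

$741,262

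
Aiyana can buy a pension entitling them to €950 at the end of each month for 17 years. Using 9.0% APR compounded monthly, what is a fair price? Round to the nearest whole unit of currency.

€99,082

With 12 periods per year: i = 0.0075, n = 204.
Annuity factor a(204|0.0075) = 104.296613; PV = 950 × 104.296613 = 99,081.7828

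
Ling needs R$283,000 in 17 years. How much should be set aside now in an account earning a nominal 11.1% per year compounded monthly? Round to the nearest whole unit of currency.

R$43,255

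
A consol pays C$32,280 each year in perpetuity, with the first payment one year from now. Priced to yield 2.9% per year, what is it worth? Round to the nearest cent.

C$1,113,103.45

PV = PMT / i = 32280 / 0.029 = 1,113,103.4483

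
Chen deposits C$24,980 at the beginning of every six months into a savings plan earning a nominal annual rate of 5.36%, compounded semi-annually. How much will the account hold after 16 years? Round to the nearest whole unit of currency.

i = 0.0536/2 = 0.0268 per half-year; n = 16·2 = 32.
FV = 24980 × [(1+0.0268)^32 − 1] / 0.0268 × (1+i) = 24980 × 50.996258 = 1,273,886.5248
(annuity-due: payments at period start, so ×(1+i).)

C$1,273,887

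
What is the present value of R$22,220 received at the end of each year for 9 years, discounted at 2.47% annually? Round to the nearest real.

R$177,364

PV = PMT · [1 − (1+i)^(−n)] / i = 22220 · 7.982158 = 177,363.5597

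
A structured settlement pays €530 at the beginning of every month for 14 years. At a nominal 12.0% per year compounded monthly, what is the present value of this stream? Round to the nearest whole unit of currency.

€43,470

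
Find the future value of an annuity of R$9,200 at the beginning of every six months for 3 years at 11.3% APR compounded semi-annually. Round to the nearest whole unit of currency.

i = 0.113/2 = 0.0565 per half-year; n = 3·2 = 6.
FV = 9200 × [(1+0.0565)^6 − 1] / 0.0565 × (1+i) = 9200 × 7.304759 = 67,203.7873
Payments are at the start of each period, so multiply by (1+i).

R$67,204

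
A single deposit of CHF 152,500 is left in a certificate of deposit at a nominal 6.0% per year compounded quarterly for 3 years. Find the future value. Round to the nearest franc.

CHF 182,332

Periodic rate i = 0.06/4 = 0.015; n = 3 × 4 = 12 periods.
152,500 × (1+0.015)^12 = 152,500 × 1.195618 = 182,331.7711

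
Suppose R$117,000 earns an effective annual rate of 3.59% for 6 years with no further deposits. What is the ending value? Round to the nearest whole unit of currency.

R$144,575

FV = PV·(1+i)^n = 117,000 × 1.235683 = 144,574.8865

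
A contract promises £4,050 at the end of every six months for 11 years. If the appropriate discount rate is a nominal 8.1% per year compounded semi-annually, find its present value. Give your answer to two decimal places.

£58,248.30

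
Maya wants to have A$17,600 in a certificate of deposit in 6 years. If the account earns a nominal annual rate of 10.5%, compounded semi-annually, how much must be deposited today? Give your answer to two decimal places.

A$9,524.61

With 2 periods per year: i = 0.0525, n = 12.
PV = FV·(1+i)^(−n) = 17,600 × 0.541171 = 9,524.6146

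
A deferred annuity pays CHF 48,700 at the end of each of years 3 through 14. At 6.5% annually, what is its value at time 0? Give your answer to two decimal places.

CHF 350,309.61

PV at t=2 (ordinary 12-year annuity): 48700 × a(12|0.065) = 48700 × 8.158725 = 397,329.9229
Discount back 2 years: 397,329.9229 × (1+0.065)^(−2) = 397,329.9229 × 0.881659 = 350,309.6149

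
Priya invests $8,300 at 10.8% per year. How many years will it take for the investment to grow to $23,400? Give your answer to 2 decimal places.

(1+i)^n = 23400/8300 = 2.81928, so n = ln 2.81928 / ln 1.108 = 10.1064 years

10.11 years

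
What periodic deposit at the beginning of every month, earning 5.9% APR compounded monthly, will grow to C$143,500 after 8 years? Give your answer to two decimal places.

C$1,167.53

Periodic rate i = 0.059/12 = 0.00491667; n = 8 × 12 = 96 periods.
FV-annuity factor × (1+i) = 122.908657; PMT = 143500 / 122.908657 = 1,167.5337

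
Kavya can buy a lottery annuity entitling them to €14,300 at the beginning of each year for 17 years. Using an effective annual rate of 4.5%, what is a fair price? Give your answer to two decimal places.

€174,946.42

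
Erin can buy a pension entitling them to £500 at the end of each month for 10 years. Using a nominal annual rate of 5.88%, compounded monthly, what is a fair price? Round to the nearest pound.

£45,282

With 12 periods per year: i = 0.0049, n = 120.
Annuity factor a(120|0.0049) = 90.564249; PV = 500 × 90.564249 = 45,282.1245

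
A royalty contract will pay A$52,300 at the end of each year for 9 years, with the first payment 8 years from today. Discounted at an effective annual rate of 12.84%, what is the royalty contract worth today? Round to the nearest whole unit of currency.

PV at t=7 (ordinary 9-year annuity): 52300 × a(9|0.1284) = 52300 × 5.162328 = 269,989.7504
Discount back 7 years: 269,989.7504 × (1+0.1284)^(−7) = 269,989.7504 × 0.429298 = 115,905.9511

A$115,906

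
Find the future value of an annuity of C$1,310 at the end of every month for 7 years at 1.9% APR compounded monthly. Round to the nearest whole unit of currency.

C$117,594

With 12 periods per year: i = 0.00158333, n = 84.
Accumulation factor s(84|0.00158333) = 89.766229; FV = 1310 × 89.766229 = 117,593.7595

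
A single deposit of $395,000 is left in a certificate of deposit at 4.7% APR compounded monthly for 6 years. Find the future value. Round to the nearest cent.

$523,394.22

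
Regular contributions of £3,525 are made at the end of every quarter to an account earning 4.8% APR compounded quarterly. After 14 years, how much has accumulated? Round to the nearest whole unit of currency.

i = 0.048/4 = 0.012 per quarter; n = 14·4 = 56.
FV = PMT · [(1+i)^n − 1] / i = 3525 · 79.194391 = 279,160.2278

£279,160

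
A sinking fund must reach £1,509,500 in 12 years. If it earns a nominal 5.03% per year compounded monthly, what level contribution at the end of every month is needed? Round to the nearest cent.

£7,656.63

With 12 periods per year: i = 0.00419167, n = 144.
FV-annuity factor = 197.149449; PMT = 1.5095e+06 / 197.149449 = 7,656.6281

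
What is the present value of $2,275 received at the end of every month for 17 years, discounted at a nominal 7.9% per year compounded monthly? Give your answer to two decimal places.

$254,956.82

With 12 periods per year: i = 0.00658333, n = 204.
PV = 2275 × [1 − (1+0.00658333)^(−204)] / 0.00658333 = 2275 × 112.068930 = 254,956.8160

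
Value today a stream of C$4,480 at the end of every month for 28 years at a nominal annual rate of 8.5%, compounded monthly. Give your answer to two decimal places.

C$573,441.92

With 12 periods per year: i = 0.00708333, n = 336.
PV = PMT · [1 − (1+i)^(−n)] / i = 4480 · 128.000428 = 573,441.9163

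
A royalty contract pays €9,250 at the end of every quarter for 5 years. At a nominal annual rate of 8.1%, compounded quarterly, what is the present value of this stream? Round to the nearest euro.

€150,886

Periodic rate i = 0.081/4 = 0.02025; n = 5 × 4 = 20 periods.
PV = PMT · [1 − (1+i)^(−n)] / i = 9250 · 16.312053 = 150,886.4894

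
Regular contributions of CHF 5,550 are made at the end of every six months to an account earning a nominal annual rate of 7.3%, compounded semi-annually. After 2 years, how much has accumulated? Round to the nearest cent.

CHF 23,445.30

Periodic rate i = 0.073/2 = 0.0365; n = 2 × 2 = 4 periods.
FV = PMT · [(1+i)^n − 1] / i = 5550 · 4.224378 = 23,445.2958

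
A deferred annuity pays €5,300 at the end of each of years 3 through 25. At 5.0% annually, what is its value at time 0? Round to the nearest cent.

€64,843.03

Value one period before first payment (t=2): 5300 × [1 − (1+0.05)^(−23)] / 0.05 = 5300 × 13.488574 = 71,489.4416
Discount back 2 years: 71,489.4416 × (1+0.05)^(−2) = 71,489.4416 × 0.907029 = 64,843.0309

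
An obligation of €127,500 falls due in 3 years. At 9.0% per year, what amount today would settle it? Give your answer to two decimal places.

€98,453.39

PV = FV·(1+i)^(−n) = 127,500 × 0.772183 = 98,453.3937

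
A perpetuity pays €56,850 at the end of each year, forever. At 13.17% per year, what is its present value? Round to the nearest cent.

€431,662.87

PV = PMT / i = 56850 / 0.1317 = 431,662.8702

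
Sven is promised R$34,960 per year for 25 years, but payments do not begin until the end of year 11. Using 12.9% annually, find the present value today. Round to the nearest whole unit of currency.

R$76,667

PV at t=10 (ordinary 25-year annuity): 34960 × a(25|0.129) = 34960 × 7.378635 = 257,957.0712
PV₀ = 257,957.0712 / (1+0.129)^10 = 257,957.0712 / 3.364646 = 76,666.9203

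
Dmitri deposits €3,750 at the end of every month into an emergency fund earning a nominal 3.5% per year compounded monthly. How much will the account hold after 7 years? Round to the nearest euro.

With 12 periods per year: i = 0.00291667, n = 84.
Accumulation factor s(84|0.00291667) = 95.028273; FV = 3750 × 95.028273 = 356,356.0243

€356,356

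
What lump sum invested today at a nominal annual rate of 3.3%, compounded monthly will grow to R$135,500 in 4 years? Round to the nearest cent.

i = 0.033/12 = 0.00275 per month; n = 4·12 = 48.
PV = FV·(1+i)^(−n) = 135,500 × 0.876500 = 118,765.7194

R$118,765.72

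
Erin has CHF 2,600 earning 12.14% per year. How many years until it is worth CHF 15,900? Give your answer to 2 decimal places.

15.80 years

(1+i)^n = 15900/2600 = 6.11538, so n = ln 6.11538 / ln 1.1214 = 15.8042 years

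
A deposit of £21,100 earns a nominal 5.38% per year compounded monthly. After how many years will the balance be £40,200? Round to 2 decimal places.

Periodic rate i = 0.0538/12 = 0.00448333.
(1+i)^n = 40200/21100 = 1.90521, so n = ln 1.90521 / ln 1.00448 = 144.0977 months
= 144.0977/12 years

12.01 years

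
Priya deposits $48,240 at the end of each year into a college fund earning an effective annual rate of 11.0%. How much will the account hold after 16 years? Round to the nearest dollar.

$1,890,523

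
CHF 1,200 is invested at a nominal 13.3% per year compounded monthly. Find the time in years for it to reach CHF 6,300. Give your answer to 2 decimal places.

12.54 years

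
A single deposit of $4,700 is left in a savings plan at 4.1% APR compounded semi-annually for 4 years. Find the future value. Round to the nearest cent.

$5,528.43

With 2 periods per year: i = 0.0205, n = 8.
FV = PV·(1+i)^n = 4,700 × 1.176262 = 5,528.4315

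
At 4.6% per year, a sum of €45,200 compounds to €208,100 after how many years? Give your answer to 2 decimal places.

(1+i)^n = 208100/45200 = 4.60398, so n = ln 4.60398 / ln 1.046 = 33.9517 years

33.95 years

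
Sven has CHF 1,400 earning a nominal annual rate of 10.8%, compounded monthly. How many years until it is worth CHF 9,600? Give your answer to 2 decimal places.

Periodic rate i = 0.108/12 = 0.009.
n = ln(9600/1400) / ln(1+0.009) = ln(6.85714) / 0.008960 = 214.8824 months
= 214.8824/12 years

17.91 years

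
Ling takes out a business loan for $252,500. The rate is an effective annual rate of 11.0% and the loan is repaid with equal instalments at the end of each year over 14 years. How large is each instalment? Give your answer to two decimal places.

$36,165.12

Annuity-PV factor = 6.981865; PMT = 252500 / 6.981865 = 36,165.1209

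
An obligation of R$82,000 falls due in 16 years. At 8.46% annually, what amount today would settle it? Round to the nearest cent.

PV = 82,000 / (1 + 0.0846)^16 = 82,000 / 3.667023 = 22,361.4649

R$22,361.46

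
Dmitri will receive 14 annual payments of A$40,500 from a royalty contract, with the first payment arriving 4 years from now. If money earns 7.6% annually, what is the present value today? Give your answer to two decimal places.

A$274,361.74

Value one period before first payment (t=3): 40500 × [1 − (1+0.076)^(−14)] / 0.076 = 40500 × 8.439279 = 341,790.8007
PV₀ = 341,790.8007 / (1+0.076)^3 = 341,790.8007 / 1.245767 = 274,361.7444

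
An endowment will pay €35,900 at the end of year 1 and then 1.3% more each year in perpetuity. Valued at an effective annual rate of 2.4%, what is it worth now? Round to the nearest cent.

PV = D₁/(r − g) = 35900/(0.024 − 0.013) = 3,263,636.3636

€3,263,636.36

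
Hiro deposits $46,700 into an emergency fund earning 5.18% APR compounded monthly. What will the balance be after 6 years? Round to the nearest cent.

With 12 periods per year: i = 0.00431667, n = 72.
46,700 × (1+0.00431667)^72 = 46,700 × 1.363604 = 63,680.3017

$63,680.30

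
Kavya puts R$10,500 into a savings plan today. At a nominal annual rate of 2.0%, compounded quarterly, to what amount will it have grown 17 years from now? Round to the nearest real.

R$14,739

i = 0.02/4 = 0.005 per quarter; n = 17·4 = 68.
FV = 10,500 × (1 + 0.005)^68 = 14,739.4575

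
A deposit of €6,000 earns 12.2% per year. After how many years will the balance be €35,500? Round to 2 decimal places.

15.44 years

n = ln(35500/6000) / ln(1+0.122) = ln(5.91667) / 0.115113 = 15.4437 years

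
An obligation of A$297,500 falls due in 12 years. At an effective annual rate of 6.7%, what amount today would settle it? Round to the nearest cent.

A$136,619.89

PV = FV·(1+i)^(−n) = 297,500 × 0.459227 = 136,619.8918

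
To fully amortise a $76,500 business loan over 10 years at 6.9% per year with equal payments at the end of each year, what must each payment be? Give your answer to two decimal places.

Annuity-PV factor = 7.056163; PMT = 76500 / 7.056163 = 10,841.5858

$10,841.59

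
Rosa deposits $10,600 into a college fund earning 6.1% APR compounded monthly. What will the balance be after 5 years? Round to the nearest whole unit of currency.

With 12 periods per year: i = 0.00508333, n = 60.
FV = PV·(1+i)^n = 10,600 × 1.355577 = 14,369.1193

$14,369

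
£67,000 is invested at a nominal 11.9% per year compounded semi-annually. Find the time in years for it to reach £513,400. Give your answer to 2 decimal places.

Periodic rate i = 0.119/2 = 0.0595.
(1+i)^n = 513400/67000 = 7.66269, so n = ln 7.66269 / ln 1.0595 = 35.2330 half-years
= 35.2330/2 years

17.62 years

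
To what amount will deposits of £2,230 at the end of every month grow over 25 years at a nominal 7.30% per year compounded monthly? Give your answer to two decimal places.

Periodic rate i = 0.073/12 = 0.00608333; n = 25 × 12 = 300 periods.
FV = PMT · [(1+i)^n − 1] / i = 2230 · 849.632330 = 1,894,680.0960

£1,894,680.10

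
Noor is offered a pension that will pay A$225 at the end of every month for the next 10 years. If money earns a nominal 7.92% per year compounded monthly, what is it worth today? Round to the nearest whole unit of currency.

Periodic rate i = 0.0792/12 = 0.0066; n = 10 × 12 = 120 periods.
PV = 225 × [1 − (1+0.0066)^(−120)] / 0.0066 = 225 × 82.709369 = 18,609.6081

A$18,610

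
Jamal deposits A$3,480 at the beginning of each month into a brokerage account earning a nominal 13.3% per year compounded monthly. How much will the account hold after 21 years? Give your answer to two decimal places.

A$4,787,674.27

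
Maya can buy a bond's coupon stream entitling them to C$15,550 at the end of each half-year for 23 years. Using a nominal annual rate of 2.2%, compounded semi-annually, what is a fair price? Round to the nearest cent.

C$558,993.74

With 2 periods per year: i = 0.011, n = 46.
Annuity factor a(46|0.011) = 35.948150; PV = 15550 × 35.948150 = 558,993.7353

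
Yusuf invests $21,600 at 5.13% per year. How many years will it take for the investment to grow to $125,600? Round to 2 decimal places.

35.19 years

(1+i)^n = 125600/21600 = 5.81481, so n = ln 5.81481 / ln 1.0513 = 35.1888 years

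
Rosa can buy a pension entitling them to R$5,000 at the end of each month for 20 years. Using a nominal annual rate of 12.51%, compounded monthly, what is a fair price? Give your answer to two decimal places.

R$439,813.47

Periodic rate i = 0.1251/12 = 0.010425; n = 20 × 12 = 240 periods.
Annuity factor a(240|0.010425) = 87.962694; PV = 5000 × 87.962694 = 439,813.4711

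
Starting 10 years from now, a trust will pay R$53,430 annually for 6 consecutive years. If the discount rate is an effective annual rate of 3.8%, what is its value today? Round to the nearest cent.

R$201,534.82

PV at t=9 (ordinary 6-year annuity): 53430 × a(6|0.038) = 53430 × 5.276441 = 281,920.2545
Discount back 9 years: 281,920.2545 × (1+0.038)^(−9) = 281,920.2545 × 0.714865 = 201,534.8225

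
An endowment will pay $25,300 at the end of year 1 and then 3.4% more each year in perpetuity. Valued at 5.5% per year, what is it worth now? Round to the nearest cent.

PV = D₁/(r − g) = 25300/(0.055 − 0.034) = 1,204,761.9048

$1,204,761.90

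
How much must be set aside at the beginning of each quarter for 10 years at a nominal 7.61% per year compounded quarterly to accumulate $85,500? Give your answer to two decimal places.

With 4 periods per year: i = 0.019025, n = 40.
PMT = 85500 / ( [(1+0.019025)^40 − 1] / 0.019025 × (1+i) ) = 85500 / 60.266793 = 1,418.6917

$1,418.69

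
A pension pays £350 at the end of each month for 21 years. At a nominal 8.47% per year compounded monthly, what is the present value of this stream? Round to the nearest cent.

£41,161.20

With 12 periods per year: i = 0.00705833, n = 252.
PV = 350 × [1 − (1+0.00705833)^(−252)] / 0.00705833 = 350 × 117.603424 = 41,161.1983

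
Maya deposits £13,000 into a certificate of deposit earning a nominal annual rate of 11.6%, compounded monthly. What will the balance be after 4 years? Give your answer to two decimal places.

i = 0.116/12 = 0.00966667 per month; n = 4·12 = 48.
13,000 × (1+0.00966667)^48 = 13,000 × 1.586883 = 20,629.4783

£20,629.48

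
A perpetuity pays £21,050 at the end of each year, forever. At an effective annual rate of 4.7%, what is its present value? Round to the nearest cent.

£447,872.34

PV = C/r = 21050/0.047 = 447,872.3404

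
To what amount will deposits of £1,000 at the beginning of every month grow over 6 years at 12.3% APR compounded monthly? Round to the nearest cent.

i = 0.123/12 = 0.01025 per month; n = 6·12 = 72.
Accumulation factor s(72|0.01025) × (1+i) = 106.830706; FV = 1000 × 106.830706 = 106,830.7057
Payments are at the start of each period, so multiply by (1+i).

£106,830.71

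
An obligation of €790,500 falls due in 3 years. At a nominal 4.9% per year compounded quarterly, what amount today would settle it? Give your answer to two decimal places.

€683,043.64

Periodic rate i = 0.049/4 = 0.01225; n = 3 × 4 = 12 periods.
PV = 790,500 / (1 + 0.01225)^12 = 790,500 / 1.157320 = 683,043.6355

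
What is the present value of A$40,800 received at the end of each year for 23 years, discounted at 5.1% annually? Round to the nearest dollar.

A$545,184

PV = 40800 × [1 − (1+0.051)^(−23)] / 0.051 = 40800 × 13.362341 = 545,183.5164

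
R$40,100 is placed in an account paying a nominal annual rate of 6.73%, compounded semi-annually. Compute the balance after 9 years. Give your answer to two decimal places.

Periodic rate i = 0.0673/2 = 0.03365; n = 9 × 2 = 18 periods.
FV = PV·(1+i)^n = 40,100 × 1.814359 = 72,755.7855

R$72,755.79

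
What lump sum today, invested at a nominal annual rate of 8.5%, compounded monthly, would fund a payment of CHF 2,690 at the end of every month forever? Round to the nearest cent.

Periodic rate i = 0.085/12 = 0.00708333.
PV = PMT / i = 2690 / 0.00708333 = 379,764.7059

CHF 379,764.71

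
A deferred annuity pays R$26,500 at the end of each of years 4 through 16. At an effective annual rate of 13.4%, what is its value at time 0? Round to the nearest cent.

R$109,168.88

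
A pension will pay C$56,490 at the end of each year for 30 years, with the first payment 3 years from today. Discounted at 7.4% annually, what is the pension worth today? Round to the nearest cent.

C$584,074.36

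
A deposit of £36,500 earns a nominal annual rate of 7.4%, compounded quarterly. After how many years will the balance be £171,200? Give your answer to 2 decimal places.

21.08 years

Periodic rate i = 0.074/4 = 0.0185.
(1+i)^n = 171200/36500 = 4.69041, so n = ln 4.69041 / ln 1.0185 = 84.3120 quarters
= 84.3120/4 years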